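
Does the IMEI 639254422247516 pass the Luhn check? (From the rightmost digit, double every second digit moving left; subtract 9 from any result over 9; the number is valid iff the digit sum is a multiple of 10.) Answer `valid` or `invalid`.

invalid

From the right, keep odd positions and double even positions (subtract 9 from any doubled value over 9):
  doubled (positions 2,4,...): 2 5 4 4 8 4 6 → sum 33
  kept (positions 1,3,...): 6 5 4 2 4 5 9 6 → sum 41
Total = 74.
74 mod 10 = 4, so the number is invalid.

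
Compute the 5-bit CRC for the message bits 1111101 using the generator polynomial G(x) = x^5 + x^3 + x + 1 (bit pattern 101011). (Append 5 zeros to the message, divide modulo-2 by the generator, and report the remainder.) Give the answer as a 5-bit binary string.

Append 5 zeros: 111110100000. Divide by 101011 (XOR where the leading bit is 1):
  pos 0: 111110 XOR 101011 = 010101
  pos 1: 101011 XOR 101011 = 000000
Remainder (last 5 bits) = 00000. This is the CRC / FCS.

00000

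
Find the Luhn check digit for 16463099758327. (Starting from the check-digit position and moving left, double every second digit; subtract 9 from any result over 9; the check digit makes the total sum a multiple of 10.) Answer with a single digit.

9

Partial digits right→left: 7 2 3 8 5 7 9 9 0 3 6 4 6 1
Double every second digit counting from the check-digit position (so the 1st, 3rd, 5th, ... of the partial from the right).
  doubled (with −9 where >9): 5 6 1 9 0 3 3 → sum 27
  kept as-is: 2 8 7 9 3 4 1 → sum 34
Total = 27 + 34 = 61.
Check digit = (10 − (61 mod 10)) mod 10 = 9.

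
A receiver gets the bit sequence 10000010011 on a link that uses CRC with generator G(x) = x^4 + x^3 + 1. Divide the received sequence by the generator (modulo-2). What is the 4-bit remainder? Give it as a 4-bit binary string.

Modulo-2 division of 10000010011 by 11001:
  pos 0: 10000 XOR 11001 = 01001
  pos 1: 10010 XOR 11001 = 01011
  pos 2: 10111 XOR 11001 = 01110
  pos 3: 11100 XOR 11001 = 00101
  pos 5: 10101 XOR 11001 = 01100
  pos 6: 11001 XOR 11001 = 00000
Remainder = 0000 (zero — the frame passes the CRC check).

0000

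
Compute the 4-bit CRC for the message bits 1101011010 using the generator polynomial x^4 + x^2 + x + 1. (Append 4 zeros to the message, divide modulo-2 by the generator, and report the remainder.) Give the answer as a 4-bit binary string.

0000

Append 4 zeros: 11010110100000. Divide by 10111 (XOR where the leading bit is 1):
  pos 0: 11010 XOR 10111 = 01101
  pos 1: 11011 XOR 10111 = 01100
  pos 2: 11001 XOR 10111 = 01110
  pos 3: 11100 XOR 10111 = 01011
  pos 4: 10111 XOR 10111 = 00000
Remainder (last 4 bits) = 0000. This is the CRC / FCS.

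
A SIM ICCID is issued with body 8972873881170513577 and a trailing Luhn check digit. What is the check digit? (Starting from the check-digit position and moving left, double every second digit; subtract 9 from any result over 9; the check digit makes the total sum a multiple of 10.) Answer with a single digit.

Partial digits right→left: 7 7 5 3 1 5 0 7 1 1 8 8 3 7 8 2 7 9 8
Double every second digit counting from the check-digit position (so the 1st, 3rd, 5th, ... of the partial from the right).
  doubled (with −9 where >9): 5 1 2 0 2 7 6 7 5 7 → sum 42
  kept as-is: 7 3 5 7 1 8 7 2 9 → sum 49
Total = 42 + 49 = 91.
Check digit = (10 − (91 mod 10)) mod 10 = 9.

9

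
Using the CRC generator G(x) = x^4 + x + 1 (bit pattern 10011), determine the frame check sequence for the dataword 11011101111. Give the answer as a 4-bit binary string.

0101

Append 4 zeros: 110111011110000. Divide by 10011 (XOR where the leading bit is 1):
  pos 0: 11011 XOR 10011 = 01000
  pos 1: 10001 XOR 10011 = 00010
  pos 4: 10011 XOR 10011 = 00000
  pos 9: 11000 XOR 10011 = 01011
  pos 10: 10110 XOR 10011 = 00101
Remainder (last 4 bits) = 0101. This is the CRC / FCS.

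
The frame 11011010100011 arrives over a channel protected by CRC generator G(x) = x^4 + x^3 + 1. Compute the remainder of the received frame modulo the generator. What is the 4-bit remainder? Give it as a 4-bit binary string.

Modulo-2 division of 11011010100011 by 11001:
  pos 0: 11011 XOR 11001 = 00010
  pos 3: 10010 XOR 11001 = 01011
  pos 4: 10111 XOR 11001 = 01110
  pos 5: 11100 XOR 11001 = 00101
  pos 7: 10100 XOR 11001 = 01101
  pos 8: 11011 XOR 11001 = 00010
Remainder = 0101 (nonzero — an error is detected).

0101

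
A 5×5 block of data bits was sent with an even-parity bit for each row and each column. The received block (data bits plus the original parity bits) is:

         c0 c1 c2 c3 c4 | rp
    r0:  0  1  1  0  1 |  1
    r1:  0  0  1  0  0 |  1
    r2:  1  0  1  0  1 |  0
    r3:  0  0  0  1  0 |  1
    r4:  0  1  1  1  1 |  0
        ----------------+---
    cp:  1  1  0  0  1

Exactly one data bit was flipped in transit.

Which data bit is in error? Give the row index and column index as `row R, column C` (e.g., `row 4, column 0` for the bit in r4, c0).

Recompute each row's even parity and compare to rp:
  r0: data parity 1, sent rp 1 → ok
  r1: data parity 1, sent rp 1 → ok
  r2: data parity 1, sent rp 0 → mismatch
  r3: data parity 1, sent rp 1 → ok
  r4: data parity 0, sent rp 0 → ok
Recompute each column's even parity and compare to cp:
  c0: data parity 1, sent cp 1 → ok
  c1: data parity 0, sent cp 1 → mismatch
  c2: data parity 0, sent cp 0 → ok
  c3: data parity 0, sent cp 0 → ok
  c4: data parity 1, sent cp 1 → ok
Exactly one row (r2) and one column (c1) fail → the flipped bit is at their intersection.

row 2, column 1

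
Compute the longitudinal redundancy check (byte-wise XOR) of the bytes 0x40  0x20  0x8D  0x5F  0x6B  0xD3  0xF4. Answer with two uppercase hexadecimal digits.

FE

XOR the bytes together:
  start with 0x40
  0x40 ⊕ 0x20 = 0x60
  0x60 ⊕ 0x8D = 0xED
  0xED ⊕ 0x5F = 0xB2
  0xB2 ⊕ 0x6B = 0xD9
  0xD9 ⊕ 0xD3 = 0x0A
  0x0A ⊕ 0xF4 = 0xFE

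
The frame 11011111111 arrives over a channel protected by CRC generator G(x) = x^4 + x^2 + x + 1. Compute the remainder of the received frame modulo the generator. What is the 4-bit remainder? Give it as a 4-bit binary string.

Modulo-2 division of 11011111111 by 10111:
  pos 0: 11011 XOR 10111 = 01100
  pos 1: 11001 XOR 10111 = 01110
  pos 2: 11101 XOR 10111 = 01010
  pos 3: 10101 XOR 10111 = 00010
  pos 6: 10111 XOR 10111 = 00000
Remainder = 0000 (zero — the frame passes the CRC check).

0000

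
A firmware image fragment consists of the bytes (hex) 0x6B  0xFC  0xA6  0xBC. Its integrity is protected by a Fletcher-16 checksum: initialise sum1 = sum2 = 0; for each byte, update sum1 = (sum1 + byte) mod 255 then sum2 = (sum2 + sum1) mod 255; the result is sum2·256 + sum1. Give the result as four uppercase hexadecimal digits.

AECB

Running sums (mod 255):
  after byte 0 (0x6B): sum1=107, sum2=107
  after byte 1 (0xFC): sum1=104, sum2=211
  after byte 2 (0xA6): sum1=15, sum2=226
  after byte 3 (0xBC): sum1=203, sum2=174
Checksum = sum2·256 + sum1 = 174·256 + 203 = 44747 = 0xAECB.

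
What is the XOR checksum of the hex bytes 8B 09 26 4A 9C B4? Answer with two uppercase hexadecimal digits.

XOR the bytes together:
  start with 0x8B
  0x8B ⊕ 0x09 = 0x82
  0x82 ⊕ 0x26 = 0xA4
  0xA4 ⊕ 0x4A = 0xEE
  0xEE ⊕ 0x9C = 0x72
  0x72 ⊕ 0xB4 = 0xC6

C6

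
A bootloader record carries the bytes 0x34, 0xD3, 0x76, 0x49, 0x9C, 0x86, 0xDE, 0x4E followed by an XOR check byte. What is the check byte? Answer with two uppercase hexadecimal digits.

52

XOR the bytes together:
  start with 0x34
  0x34 ⊕ 0xD3 = 0xE7
  0xE7 ⊕ 0x76 = 0x91
  0x91 ⊕ 0x49 = 0xD8
  0xD8 ⊕ 0x9C = 0x44
  0x44 ⊕ 0x86 = 0xC2
  0xC2 ⊕ 0xDE = 0x1C
  0x1C ⊕ 0x4E = 0x52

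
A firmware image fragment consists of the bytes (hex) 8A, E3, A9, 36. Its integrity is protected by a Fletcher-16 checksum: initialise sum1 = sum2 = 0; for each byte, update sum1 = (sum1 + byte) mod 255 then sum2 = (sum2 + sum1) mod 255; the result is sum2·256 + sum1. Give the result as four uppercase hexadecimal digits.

Running sums (mod 255):
  after byte 0 (8A): sum1=138, sum2=138
  after byte 1 (E3): sum1=110, sum2=248
  after byte 2 (A9): sum1=24, sum2=17
  after byte 3 (36): sum1=78, sum2=95
Checksum = sum2·256 + sum1 = 95·256 + 78 = 24398 = 0x5F4E.

5F4E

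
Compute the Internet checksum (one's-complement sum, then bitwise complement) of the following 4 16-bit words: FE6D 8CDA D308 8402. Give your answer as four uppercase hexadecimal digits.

1DAC

One's-complement addition (fold any carry out of bit 15 back into bit 0):
  0xFE6D + 0x8CDA = 0x18B47 → wrap carry → 0x8B48
  0x8B48 + 0xD308 = 0x15E50 → wrap carry → 0x5E51
  0x5E51 + 0x8402 = 0x0E253
One's-complement sum = 0xE253.
Checksum = ~0xE253 & 0xFFFF = 0x1DAC.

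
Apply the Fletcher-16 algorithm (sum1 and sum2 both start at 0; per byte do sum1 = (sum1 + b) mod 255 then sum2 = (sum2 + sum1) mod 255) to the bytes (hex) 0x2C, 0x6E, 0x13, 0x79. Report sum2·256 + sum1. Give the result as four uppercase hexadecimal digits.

Running sums (mod 255):
  after byte 0 (0x2C): sum1=44, sum2=44
  after byte 1 (0x6E): sum1=154, sum2=198
  after byte 2 (0x13): sum1=173, sum2=116
  after byte 3 (0x79): sum1=39, sum2=155
Checksum = sum2·256 + sum1 = 155·256 + 39 = 39719 = 0x9B27.

9B27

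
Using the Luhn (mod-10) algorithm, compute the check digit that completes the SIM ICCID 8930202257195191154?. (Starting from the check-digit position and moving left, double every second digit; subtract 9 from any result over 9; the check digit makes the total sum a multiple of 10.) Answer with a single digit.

Partial digits right→left: 4 5 1 1 9 1 5 9 1 7 5 2 2 0 2 0 3 9 8
Double every second digit counting from the check-digit position (so the 1st, 3rd, 5th, ... of the partial from the right).
  doubled (with −9 where >9): 8 2 9 1 2 1 4 4 6 7 → sum 44
  kept as-is: 5 1 1 9 7 2 0 0 9 → sum 34
Total = 44 + 34 = 78.
Check digit = (10 − (78 mod 10)) mod 10 = 2.

2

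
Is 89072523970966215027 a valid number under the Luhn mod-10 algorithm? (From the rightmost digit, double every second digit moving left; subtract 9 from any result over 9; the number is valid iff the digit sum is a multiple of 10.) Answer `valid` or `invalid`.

valid

From the right, keep odd positions and double even positions (subtract 9 from any doubled value over 9):
  doubled (positions 2,4,...): 4 1 4 3 0 9 4 4 0 7 → sum 36
  kept (positions 1,3,...): 7 0 1 6 9 7 3 5 7 9 → sum 54
Total = 90.
90 mod 10 = 0, so the number is valid.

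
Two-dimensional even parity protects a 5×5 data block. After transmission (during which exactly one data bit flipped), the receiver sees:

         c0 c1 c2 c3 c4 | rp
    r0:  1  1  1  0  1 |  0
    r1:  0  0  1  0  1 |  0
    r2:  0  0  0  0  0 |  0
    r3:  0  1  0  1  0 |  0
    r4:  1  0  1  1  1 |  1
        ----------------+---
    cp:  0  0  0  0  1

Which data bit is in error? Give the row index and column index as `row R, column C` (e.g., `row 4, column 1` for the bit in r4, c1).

Recompute each row's even parity and compare to rp:
  r0: data parity 0, sent rp 0 → ok
  r1: data parity 0, sent rp 0 → ok
  r2: data parity 0, sent rp 0 → ok
  r3: data parity 0, sent rp 0 → ok
  r4: data parity 0, sent rp 1 → mismatch
Recompute each column's even parity and compare to cp:
  c0: data parity 0, sent cp 0 → ok
  c1: data parity 0, sent cp 0 → ok
  c2: data parity 1, sent cp 0 → mismatch
  c3: data parity 0, sent cp 0 → ok
  c4: data parity 1, sent cp 1 → ok
Exactly one row (r4) and one column (c2) fail → the flipped bit is at their intersection.

row 4, column 2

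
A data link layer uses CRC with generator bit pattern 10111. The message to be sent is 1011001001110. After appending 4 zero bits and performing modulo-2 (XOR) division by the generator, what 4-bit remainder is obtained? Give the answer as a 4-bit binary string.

Append 4 zeros: 10110010011100000. Divide by 10111 (XOR where the leading bit is 1):
  pos 0: 10110 XOR 10111 = 00001
  pos 4: 10100 XOR 10111 = 00011
  pos 7: 11111 XOR 10111 = 01000
  pos 8: 10000 XOR 10111 = 00111
  pos 10: 11100 XOR 10111 = 01011
  pos 11: 10110 XOR 10111 = 00001
Remainder (last 4 bits) = 0010. This is the CRC / FCS.

0010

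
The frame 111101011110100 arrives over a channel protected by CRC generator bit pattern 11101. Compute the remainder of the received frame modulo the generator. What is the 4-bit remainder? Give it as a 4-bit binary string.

0000

Modulo-2 division of 111101011110100 by 11101:
  pos 0: 11110 XOR 11101 = 00011
  pos 3: 11101 XOR 11101 = 00000
  pos 8: 11101 XOR 11101 = 00000
Remainder = 0000 (zero — the frame passes the CRC check).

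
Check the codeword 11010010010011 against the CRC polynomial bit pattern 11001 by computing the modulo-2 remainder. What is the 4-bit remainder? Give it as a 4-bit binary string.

Modulo-2 division of 11010010010011 by 11001:
  pos 0: 11010 XOR 11001 = 00011
  pos 3: 11010 XOR 11001 = 00011
  pos 6: 11010 XOR 11001 = 00011
  pos 9: 11011 XOR 11001 = 00010
Remainder = 0010 (nonzero — an error is detected).

0010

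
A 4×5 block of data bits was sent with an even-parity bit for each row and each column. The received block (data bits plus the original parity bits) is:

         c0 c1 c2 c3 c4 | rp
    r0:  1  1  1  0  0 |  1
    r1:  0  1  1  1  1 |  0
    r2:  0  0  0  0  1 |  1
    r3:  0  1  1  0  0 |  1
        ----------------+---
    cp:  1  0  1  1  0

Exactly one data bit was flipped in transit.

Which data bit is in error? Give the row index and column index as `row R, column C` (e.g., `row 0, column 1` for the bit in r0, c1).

row 3, column 1

Recompute each row's even parity and compare to rp:
  r0: data parity 1, sent rp 1 → ok
  r1: data parity 0, sent rp 0 → ok
  r2: data parity 1, sent rp 1 → ok
  r3: data parity 0, sent rp 1 → mismatch
Recompute each column's even parity and compare to cp:
  c0: data parity 1, sent cp 1 → ok
  c1: data parity 1, sent cp 0 → mismatch
  c2: data parity 1, sent cp 1 → ok
  c3: data parity 1, sent cp 1 → ok
  c4: data parity 0, sent cp 0 → ok
Exactly one row (r3) and one column (c1) fail → the flipped bit is at their intersection.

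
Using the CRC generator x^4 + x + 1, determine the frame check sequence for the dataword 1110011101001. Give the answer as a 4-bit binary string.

Append 4 zeros: 11100111010010000. Divide by 10011 (XOR where the leading bit is 1):
  pos 0: 11100 XOR 10011 = 01111
  pos 1: 11111 XOR 10011 = 01100
  pos 2: 11001 XOR 10011 = 01010
  pos 3: 10101 XOR 10011 = 00110
  pos 5: 11001 XOR 10011 = 01010
  pos 6: 10100 XOR 10011 = 00111
  pos 8: 11101 XOR 10011 = 01110
  pos 9: 11100 XOR 10011 = 01111
  pos 10: 11110 XOR 10011 = 01101
  pos 11: 11010 XOR 10011 = 01001
  pos 12: 10010 XOR 10011 = 00001
Remainder (last 4 bits) = 0001. This is the CRC / FCS.

0001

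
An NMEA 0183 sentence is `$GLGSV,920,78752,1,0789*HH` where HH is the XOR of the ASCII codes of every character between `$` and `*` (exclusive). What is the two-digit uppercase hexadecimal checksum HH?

7A

XOR the ASCII codes of the payload characters:
  'G' = 0x47 → acc = 0x47
  'L' = 0x4C → acc = 0x0B
  'G' = 0x47 → acc = 0x4C
  'S' = 0x53 → acc = 0x1F
  'V' = 0x56 → acc = 0x49
  ',' = 0x2C → acc = 0x65
  '9' = 0x39 → acc = 0x5C
  '2' = 0x32 → acc = 0x6E
  '0' = 0x30 → acc = 0x5E
  ',' = 0x2C → acc = 0x72
  '7' = 0x37 → acc = 0x45
  '8' = 0x38 → acc = 0x7D
  '7' = 0x37 → acc = 0x4A
  '5' = 0x35 → acc = 0x7F
  '2' = 0x32 → acc = 0x4D
  ',' = 0x2C → acc = 0x61
  '1' = 0x31 → acc = 0x50
  ',' = 0x2C → acc = 0x7C
  '0' = 0x30 → acc = 0x4C
  '7' = 0x37 → acc = 0x7B
  '8' = 0x38 → acc = 0x43
  '9' = 0x39 → acc = 0x7A
Checksum = 0x7A.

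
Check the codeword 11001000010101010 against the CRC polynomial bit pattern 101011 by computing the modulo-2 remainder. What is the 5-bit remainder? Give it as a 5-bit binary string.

Modulo-2 division of 11001000010101010 by 101011:
  pos 0: 110010 XOR 101011 = 011001
  pos 1: 110010 XOR 101011 = 011001
  pos 2: 110010 XOR 101011 = 011001
  pos 3: 110010 XOR 101011 = 011001
  pos 4: 110011 XOR 101011 = 011000
  pos 5: 110000 XOR 101011 = 011011
  pos 6: 110111 XOR 101011 = 011100
  pos 7: 111000 XOR 101011 = 010011
  pos 8: 100111 XOR 101011 = 001100
  pos 10: 110001 XOR 101011 = 011010
  pos 11: 110100 XOR 101011 = 011111
Remainder = 11111 (nonzero — an error is detected).

11111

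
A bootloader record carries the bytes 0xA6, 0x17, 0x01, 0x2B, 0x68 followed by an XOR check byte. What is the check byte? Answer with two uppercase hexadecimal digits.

XOR the bytes together:
  start with 0xA6
  0xA6 ⊕ 0x17 = 0xB1
  0xB1 ⊕ 0x01 = 0xB0
  0xB0 ⊕ 0x2B = 0x9B
  0x9B ⊕ 0x68 = 0xF3

F3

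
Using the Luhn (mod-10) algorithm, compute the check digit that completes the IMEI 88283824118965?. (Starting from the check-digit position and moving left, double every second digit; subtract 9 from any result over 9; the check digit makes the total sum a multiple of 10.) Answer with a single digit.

Partial digits right→left: 5 6 9 8 1 1 4 2 8 3 8 2 8 8
Double every second digit counting from the check-digit position (so the 1st, 3rd, 5th, ... of the partial from the right).
  doubled (with −9 where >9): 1 9 2 8 7 7 7 → sum 41
  kept as-is: 6 8 1 2 3 2 8 → sum 30
Total = 41 + 30 = 71.
Check digit = (10 − (71 mod 10)) mod 10 = 9.

9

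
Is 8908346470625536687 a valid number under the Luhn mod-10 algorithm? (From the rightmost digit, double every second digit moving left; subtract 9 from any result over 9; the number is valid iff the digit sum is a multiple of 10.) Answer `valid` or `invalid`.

From the right, keep odd positions and double even positions (subtract 9 from any doubled value over 9):
  doubled (positions 2,4,...): 7 3 1 4 0 8 8 7 9 → sum 47
  kept (positions 1,3,...): 7 6 3 5 6 7 6 3 0 8 → sum 51
Total = 98.
98 mod 10 = 8, so the number is invalid.

invalid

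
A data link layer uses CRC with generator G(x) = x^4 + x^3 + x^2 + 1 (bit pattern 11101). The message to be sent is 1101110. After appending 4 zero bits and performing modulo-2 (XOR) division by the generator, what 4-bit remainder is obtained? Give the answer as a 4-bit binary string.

0100

Append 4 zeros: 11011100000. Divide by 11101 (XOR where the leading bit is 1):
  pos 0: 11011 XOR 11101 = 00110
  pos 2: 11010 XOR 11101 = 00111
  pos 4: 11100 XOR 11101 = 00001
Remainder (last 4 bits) = 0100. This is the CRC / FCS.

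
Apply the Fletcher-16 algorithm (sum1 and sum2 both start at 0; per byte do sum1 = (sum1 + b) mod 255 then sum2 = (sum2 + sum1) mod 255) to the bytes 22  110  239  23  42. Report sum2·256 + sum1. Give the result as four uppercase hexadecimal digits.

Running sums (mod 255):
  after byte 0 (22): sum1=22, sum2=22
  after byte 1 (110): sum1=132, sum2=154
  after byte 2 (239): sum1=116, sum2=15
  after byte 3 (23): sum1=139, sum2=154
  after byte 4 (42): sum1=181, sum2=80
Checksum = sum2·256 + sum1 = 80·256 + 181 = 20661 = 0x50B5.

50B5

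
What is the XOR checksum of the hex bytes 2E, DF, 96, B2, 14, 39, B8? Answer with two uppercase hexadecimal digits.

XOR the bytes together:
  start with 0x2E
  0x2E ⊕ 0xDF = 0xF1
  0xF1 ⊕ 0x96 = 0x67
  0x67 ⊕ 0xB2 = 0xD5
  0xD5 ⊕ 0x14 = 0xC1
  0xC1 ⊕ 0x39 = 0xF8
  0xF8 ⊕ 0xB8 = 0x40

40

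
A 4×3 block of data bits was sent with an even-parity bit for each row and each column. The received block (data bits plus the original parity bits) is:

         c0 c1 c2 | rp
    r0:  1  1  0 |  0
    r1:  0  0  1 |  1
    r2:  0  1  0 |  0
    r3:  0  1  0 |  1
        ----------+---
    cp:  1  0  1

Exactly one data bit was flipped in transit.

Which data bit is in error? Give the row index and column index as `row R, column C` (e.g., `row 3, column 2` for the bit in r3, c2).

row 2, column 1

Recompute each row's even parity and compare to rp:
  r0: data parity 0, sent rp 0 → ok
  r1: data parity 1, sent rp 1 → ok
  r2: data parity 1, sent rp 0 → mismatch
  r3: data parity 1, sent rp 1 → ok
Recompute each column's even parity and compare to cp:
  c0: data parity 1, sent cp 1 → ok
  c1: data parity 1, sent cp 0 → mismatch
  c2: data parity 1, sent cp 1 → ok
Exactly one row (r2) and one column (c1) fail → the flipped bit is at their intersection.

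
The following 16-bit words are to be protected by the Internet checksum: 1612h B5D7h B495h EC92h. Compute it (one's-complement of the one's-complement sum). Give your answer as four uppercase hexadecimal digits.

92ED

One's-complement addition (fold any carry out of bit 15 back into bit 0):
  0x1612 + 0xB5D7 = 0x0CBE9
  0xCBE9 + 0xB495 = 0x1807E → wrap carry → 0x807F
  0x807F + 0xEC92 = 0x16D11 → wrap carry → 0x6D12
One's-complement sum = 0x6D12.
Checksum = ~0x6D12 & 0xFFFF = 0x92ED.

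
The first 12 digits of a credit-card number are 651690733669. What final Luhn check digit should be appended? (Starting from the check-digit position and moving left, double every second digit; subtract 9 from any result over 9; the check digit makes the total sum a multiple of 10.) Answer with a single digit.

Partial digits right→left: 9 6 6 3 3 7 0 9 6 1 5 6
Double every second digit counting from the check-digit position (so the 1st, 3rd, 5th, ... of the partial from the right).
  doubled (with −9 where >9): 9 3 6 0 3 1 → sum 22
  kept as-is: 6 3 7 9 1 6 → sum 32
Total = 22 + 32 = 54.
Check digit = (10 − (54 mod 10)) mod 10 = 6.

6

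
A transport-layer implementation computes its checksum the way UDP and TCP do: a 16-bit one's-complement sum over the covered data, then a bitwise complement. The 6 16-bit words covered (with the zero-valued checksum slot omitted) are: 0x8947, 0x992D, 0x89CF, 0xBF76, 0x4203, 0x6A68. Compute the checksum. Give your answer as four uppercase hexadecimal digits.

E7D8

One's-complement addition (fold any carry out of bit 15 back into bit 0):
  0x8947 + 0x992D = 0x12274 → wrap carry → 0x2275
  0x2275 + 0x89CF = 0x0AC44
  0xAC44 + 0xBF76 = 0x16BBA → wrap carry → 0x6BBB
  0x6BBB + 0x4203 = 0x0ADBE
  0xADBE + 0x6A68 = 0x11826 → wrap carry → 0x1827
One's-complement sum = 0x1827.
Checksum = ~0x1827 & 0xFFFF = 0xE7D8.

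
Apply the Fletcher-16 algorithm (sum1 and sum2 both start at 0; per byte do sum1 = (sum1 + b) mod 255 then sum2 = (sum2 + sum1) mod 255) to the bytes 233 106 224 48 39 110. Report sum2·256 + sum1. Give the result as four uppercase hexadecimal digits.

Running sums (mod 255):
  after byte 0 (233): sum1=233, sum2=233
  after byte 1 (106): sum1=84, sum2=62
  after byte 2 (224): sum1=53, sum2=115
  after byte 3 (48): sum1=101, sum2=216
  after byte 4 (39): sum1=140, sum2=101
  after byte 5 (110): sum1=250, sum2=96
Checksum = sum2·256 + sum1 = 96·256 + 250 = 24826 = 0x60FA.

60FA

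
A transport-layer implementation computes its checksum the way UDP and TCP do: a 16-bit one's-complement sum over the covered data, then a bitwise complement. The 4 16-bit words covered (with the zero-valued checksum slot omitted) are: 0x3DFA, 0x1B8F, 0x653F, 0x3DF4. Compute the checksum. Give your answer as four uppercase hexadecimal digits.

0343

One's-complement addition (fold any carry out of bit 15 back into bit 0):
  0x3DFA + 0x1B8F = 0x05989
  0x5989 + 0x653F = 0x0BEC8
  0xBEC8 + 0x3DF4 = 0x0FCBC
One's-complement sum = 0xFCBC.
Checksum = ~0xFCBC & 0xFFFF = 0x0343.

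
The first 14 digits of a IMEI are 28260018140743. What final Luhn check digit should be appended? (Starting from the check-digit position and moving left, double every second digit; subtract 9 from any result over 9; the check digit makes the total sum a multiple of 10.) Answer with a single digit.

4

Partial digits right→left: 3 4 7 0 4 1 8 1 0 0 6 2 8 2
Double every second digit counting from the check-digit position (so the 1st, 3rd, 5th, ... of the partial from the right).
  doubled (with −9 where >9): 6 5 8 7 0 3 7 → sum 36
  kept as-is: 4 0 1 1 0 2 2 → sum 10
Total = 36 + 10 = 46.
Check digit = (10 − (46 mod 10)) mod 10 = 4.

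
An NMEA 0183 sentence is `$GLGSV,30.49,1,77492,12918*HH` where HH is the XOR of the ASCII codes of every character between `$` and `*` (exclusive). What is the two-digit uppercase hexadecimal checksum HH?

XOR the ASCII codes of the payload characters:
  'G' = 0x47 → acc = 0x47
  'L' = 0x4C → acc = 0x0B
  'G' = 0x47 → acc = 0x4C
  'S' = 0x53 → acc = 0x1F
  'V' = 0x56 → acc = 0x49
  ',' = 0x2C → acc = 0x65
  '3' = 0x33 → acc = 0x56
  '0' = 0x30 → acc = 0x66
  '.' = 0x2E → acc = 0x48
  '4' = 0x34 → acc = 0x7C
  '9' = 0x39 → acc = 0x45
  ',' = 0x2C → acc = 0x69
  '1' = 0x31 → acc = 0x58
  ',' = 0x2C → acc = 0x74
  '7' = 0x37 → acc = 0x43
  '7' = 0x37 → acc = 0x74
  '4' = 0x34 → acc = 0x40
  '9' = 0x39 → acc = 0x79
  '2' = 0x32 → acc = 0x4B
  ',' = 0x2C → acc = 0x67
  '1' = 0x31 → acc = 0x56
  '2' = 0x32 → acc = 0x64
  '9' = 0x39 → acc = 0x5D
  '1' = 0x31 → acc = 0x6C
  '8' = 0x38 → acc = 0x54
Checksum = 0x54.

54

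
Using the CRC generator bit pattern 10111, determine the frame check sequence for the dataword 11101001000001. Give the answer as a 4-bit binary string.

1010

Append 4 zeros: 111010010000010000. Divide by 10111 (XOR where the leading bit is 1):
  pos 0: 11101 XOR 10111 = 01010
  pos 1: 10100 XOR 10111 = 00011
  pos 4: 11010 XOR 10111 = 01101
  pos 5: 11010 XOR 10111 = 01101
  pos 6: 11010 XOR 10111 = 01101
  pos 7: 11010 XOR 10111 = 01101
  pos 8: 11010 XOR 10111 = 01101
  pos 9: 11011 XOR 10111 = 01100
  pos 10: 11000 XOR 10111 = 01111
  pos 11: 11110 XOR 10111 = 01001
  pos 12: 10010 XOR 10111 = 00101
Remainder (last 4 bits) = 1010. This is the CRC / FCS.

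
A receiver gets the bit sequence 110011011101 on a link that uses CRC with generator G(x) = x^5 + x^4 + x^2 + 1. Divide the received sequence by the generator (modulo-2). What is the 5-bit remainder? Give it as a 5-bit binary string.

00000

Modulo-2 division of 110011011101 by 110101:
  pos 0: 110011 XOR 110101 = 000110
  pos 3: 110011 XOR 110101 = 000110
  pos 6: 110101 XOR 110101 = 000000
Remainder = 00000 (zero — the frame passes the CRC check).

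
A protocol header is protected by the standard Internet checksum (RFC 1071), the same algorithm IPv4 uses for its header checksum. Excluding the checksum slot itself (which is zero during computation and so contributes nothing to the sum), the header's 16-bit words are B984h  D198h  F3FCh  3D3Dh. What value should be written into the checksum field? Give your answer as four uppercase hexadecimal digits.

43A8

One's-complement addition (fold any carry out of bit 15 back into bit 0):
  0xB984 + 0xD198 = 0x18B1C → wrap carry → 0x8B1D
  0x8B1D + 0xF3FC = 0x17F19 → wrap carry → 0x7F1A
  0x7F1A + 0x3D3D = 0x0BC57
One's-complement sum = 0xBC57.
Checksum = ~0xBC57 & 0xFFFF = 0x43A8.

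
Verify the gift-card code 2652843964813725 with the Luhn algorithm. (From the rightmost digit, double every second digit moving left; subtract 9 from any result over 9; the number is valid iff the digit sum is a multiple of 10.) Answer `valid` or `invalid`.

From the right, keep odd positions and double even positions (subtract 9 from any doubled value over 9):
  doubled (positions 2,4,...): 4 6 7 3 6 7 1 4 → sum 38
  kept (positions 1,3,...): 5 7 1 4 9 4 2 6 → sum 38
Total = 76.
76 mod 10 = 6, so the number is invalid.

invalid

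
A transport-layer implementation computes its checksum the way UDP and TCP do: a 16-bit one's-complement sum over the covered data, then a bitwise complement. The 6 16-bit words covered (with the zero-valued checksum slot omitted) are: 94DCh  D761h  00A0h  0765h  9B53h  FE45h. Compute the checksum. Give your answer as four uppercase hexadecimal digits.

F222

One's-complement addition (fold any carry out of bit 15 back into bit 0):
  0x94DC + 0xD761 = 0x16C3D → wrap carry → 0x6C3E
  0x6C3E + 0x00A0 = 0x06CDE
  0x6CDE + 0x0765 = 0x07443
  0x7443 + 0x9B53 = 0x10F96 → wrap carry → 0x0F97
  0x0F97 + 0xFE45 = 0x10DDC → wrap carry → 0x0DDD
One's-complement sum = 0x0DDD.
Checksum = ~0x0DDD & 0xFFFF = 0xF222.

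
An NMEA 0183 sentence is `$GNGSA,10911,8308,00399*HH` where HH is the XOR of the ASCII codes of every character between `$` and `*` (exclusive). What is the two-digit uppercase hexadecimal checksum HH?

78

XOR the ASCII codes of the payload characters:
  'G' = 0x47 → acc = 0x47
  'N' = 0x4E → acc = 0x09
  'G' = 0x47 → acc = 0x4E
  'S' = 0x53 → acc = 0x1D
  'A' = 0x41 → acc = 0x5C
  ',' = 0x2C → acc = 0x70
  '1' = 0x31 → acc = 0x41
  '0' = 0x30 → acc = 0x71
  '9' = 0x39 → acc = 0x48
  '1' = 0x31 → acc = 0x79
  '1' = 0x31 → acc = 0x48
  ',' = 0x2C → acc = 0x64
  '8' = 0x38 → acc = 0x5C
  '3' = 0x33 → acc = 0x6F
  '0' = 0x30 → acc = 0x5F
  '8' = 0x38 → acc = 0x67
  ',' = 0x2C → acc = 0x4B
  '0' = 0x30 → acc = 0x7B
  '0' = 0x30 → acc = 0x4B
  '3' = 0x33 → acc = 0x78
  '9' = 0x39 → acc = 0x41
  '9' = 0x39 → acc = 0x78
Checksum = 0x78.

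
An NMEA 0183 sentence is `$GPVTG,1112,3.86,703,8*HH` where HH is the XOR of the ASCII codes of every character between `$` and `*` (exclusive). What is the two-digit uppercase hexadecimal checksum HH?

XOR the ASCII codes of the payload characters:
  'G' = 0x47 → acc = 0x47
  'P' = 0x50 → acc = 0x17
  'V' = 0x56 → acc = 0x41
  'T' = 0x54 → acc = 0x15
  'G' = 0x47 → acc = 0x52
  ',' = 0x2C → acc = 0x7E
  '1' = 0x31 → acc = 0x4F
  '1' = 0x31 → acc = 0x7E
  '1' = 0x31 → acc = 0x4F
  '2' = 0x32 → acc = 0x7D
  ',' = 0x2C → acc = 0x51
  '3' = 0x33 → acc = 0x62
  '.' = 0x2E → acc = 0x4C
  '8' = 0x38 → acc = 0x74
  '6' = 0x36 → acc = 0x42
  ',' = 0x2C → acc = 0x6E
  '7' = 0x37 → acc = 0x59
  '0' = 0x30 → acc = 0x69
  '3' = 0x33 → acc = 0x5A
  ',' = 0x2C → acc = 0x76
  '8' = 0x38 → acc = 0x4E
Checksum = 0x4E.

4E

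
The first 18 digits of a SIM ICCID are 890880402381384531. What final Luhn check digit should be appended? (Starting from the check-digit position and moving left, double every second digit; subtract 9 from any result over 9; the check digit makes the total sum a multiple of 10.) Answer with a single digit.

Partial digits right→left: 1 3 5 4 8 3 1 8 3 2 0 4 0 8 8 0 9 8
Double every second digit counting from the check-digit position (so the 1st, 3rd, 5th, ... of the partial from the right).
  doubled (with −9 where >9): 2 1 7 2 6 0 0 7 9 → sum 34
  kept as-is: 3 4 3 8 2 4 8 0 8 → sum 40
Total = 34 + 40 = 74.
Check digit = (10 − (74 mod 10)) mod 10 = 6.

6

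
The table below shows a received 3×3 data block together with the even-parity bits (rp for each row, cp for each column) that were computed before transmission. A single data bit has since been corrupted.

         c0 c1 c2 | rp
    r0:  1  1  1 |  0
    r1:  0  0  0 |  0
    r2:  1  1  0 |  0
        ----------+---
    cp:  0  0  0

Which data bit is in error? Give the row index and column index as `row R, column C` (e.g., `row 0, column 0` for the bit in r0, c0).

row 0, column 2

Recompute each row's even parity and compare to rp:
  r0: data parity 1, sent rp 0 → mismatch
  r1: data parity 0, sent rp 0 → ok
  r2: data parity 0, sent rp 0 → ok
Recompute each column's even parity and compare to cp:
  c0: data parity 0, sent cp 0 → ok
  c1: data parity 0, sent cp 0 → ok
  c2: data parity 1, sent cp 0 → mismatch
Exactly one row (r0) and one column (c2) fail → the flipped bit is at their intersection.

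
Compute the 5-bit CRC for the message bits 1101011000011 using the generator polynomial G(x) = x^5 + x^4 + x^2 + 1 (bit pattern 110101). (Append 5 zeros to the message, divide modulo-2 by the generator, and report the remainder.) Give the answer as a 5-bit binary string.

00100

Append 5 zeros: 110101100001100000. Divide by 110101 (XOR where the leading bit is 1):
  pos 0: 110101 XOR 110101 = 000000
  pos 6: 100001 XOR 110101 = 010100
  pos 7: 101001 XOR 110101 = 011100
  pos 8: 111000 XOR 110101 = 001101
  pos 10: 110100 XOR 110101 = 000001
Remainder (last 5 bits) = 00100. This is the CRC / FCS.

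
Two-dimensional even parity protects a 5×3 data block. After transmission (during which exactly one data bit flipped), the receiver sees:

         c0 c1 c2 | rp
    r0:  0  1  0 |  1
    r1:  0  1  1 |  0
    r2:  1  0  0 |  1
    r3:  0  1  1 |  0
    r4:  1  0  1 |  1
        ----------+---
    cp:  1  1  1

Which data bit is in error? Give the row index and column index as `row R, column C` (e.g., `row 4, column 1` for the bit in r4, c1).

row 4, column 0

Recompute each row's even parity and compare to rp:
  r0: data parity 1, sent rp 1 → ok
  r1: data parity 0, sent rp 0 → ok
  r2: data parity 1, sent rp 1 → ok
  r3: data parity 0, sent rp 0 → ok
  r4: data parity 0, sent rp 1 → mismatch
Recompute each column's even parity and compare to cp:
  c0: data parity 0, sent cp 1 → mismatch
  c1: data parity 1, sent cp 1 → ok
  c2: data parity 1, sent cp 1 → ok
Exactly one row (r4) and one column (c0) fail → the flipped bit is at their intersection.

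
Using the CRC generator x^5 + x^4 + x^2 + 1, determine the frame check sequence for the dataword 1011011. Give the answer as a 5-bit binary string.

01011

Append 5 zeros: 101101100000. Divide by 110101 (XOR where the leading bit is 1):
  pos 0: 101101 XOR 110101 = 011000
  pos 1: 110001 XOR 110101 = 000100
  pos 4: 100000 XOR 110101 = 010101
  pos 5: 101010 XOR 110101 = 011111
  pos 6: 111110 XOR 110101 = 001011
Remainder (last 5 bits) = 01011. This is the CRC / FCS.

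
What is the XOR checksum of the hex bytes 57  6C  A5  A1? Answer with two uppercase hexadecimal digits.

XOR the bytes together:
  start with 0x57
  0x57 ⊕ 0x6C = 0x3B
  0x3B ⊕ 0xA5 = 0x9E
  0x9E ⊕ 0xA1 = 0x3F

3F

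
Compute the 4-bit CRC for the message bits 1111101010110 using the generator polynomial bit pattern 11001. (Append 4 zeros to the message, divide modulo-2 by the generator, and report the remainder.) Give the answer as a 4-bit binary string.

1010

Append 4 zeros: 11111010101100000. Divide by 11001 (XOR where the leading bit is 1):
  pos 0: 11111 XOR 11001 = 00110
  pos 2: 11001 XOR 11001 = 00000
  pos 8: 10110 XOR 11001 = 01111
  pos 9: 11110 XOR 11001 = 00111
  pos 11: 11100 XOR 11001 = 00101
Remainder (last 4 bits) = 1010. This is the CRC / FCS.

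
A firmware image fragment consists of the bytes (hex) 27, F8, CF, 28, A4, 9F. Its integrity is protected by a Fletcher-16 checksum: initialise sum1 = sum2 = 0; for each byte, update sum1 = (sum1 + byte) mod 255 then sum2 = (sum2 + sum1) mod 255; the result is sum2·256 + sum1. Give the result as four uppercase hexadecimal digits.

685C

Running sums (mod 255):
  after byte 0 (27): sum1=39, sum2=39
  after byte 1 (F8): sum1=32, sum2=71
  after byte 2 (CF): sum1=239, sum2=55
  after byte 3 (28): sum1=24, sum2=79
  after byte 4 (A4): sum1=188, sum2=12
  after byte 5 (9F): sum1=92, sum2=104
Checksum = sum2·256 + sum1 = 104·256 + 92 = 26716 = 0x685C.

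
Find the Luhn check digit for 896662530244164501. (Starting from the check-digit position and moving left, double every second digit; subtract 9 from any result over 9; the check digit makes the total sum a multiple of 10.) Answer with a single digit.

6

Partial digits right→left: 1 0 5 4 6 1 4 4 2 0 3 5 2 6 6 6 9 8
Double every second digit counting from the check-digit position (so the 1st, 3rd, 5th, ... of the partial from the right).
  doubled (with −9 where >9): 2 1 3 8 4 6 4 3 9 → sum 40
  kept as-is: 0 4 1 4 0 5 6 6 8 → sum 34
Total = 40 + 34 = 74.
Check digit = (10 − (74 mod 10)) mod 10 = 6.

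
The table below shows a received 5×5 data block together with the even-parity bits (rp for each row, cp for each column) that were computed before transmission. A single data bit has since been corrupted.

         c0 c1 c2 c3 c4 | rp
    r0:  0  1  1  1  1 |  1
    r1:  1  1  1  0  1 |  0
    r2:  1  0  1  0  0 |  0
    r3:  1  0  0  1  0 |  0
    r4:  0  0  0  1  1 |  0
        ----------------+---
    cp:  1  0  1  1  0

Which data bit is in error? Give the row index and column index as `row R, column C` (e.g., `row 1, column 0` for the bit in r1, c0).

Recompute each row's even parity and compare to rp:
  r0: data parity 0, sent rp 1 → mismatch
  r1: data parity 0, sent rp 0 → ok
  r2: data parity 0, sent rp 0 → ok
  r3: data parity 0, sent rp 0 → ok
  r4: data parity 0, sent rp 0 → ok
Recompute each column's even parity and compare to cp:
  c0: data parity 1, sent cp 1 → ok
  c1: data parity 0, sent cp 0 → ok
  c2: data parity 1, sent cp 1 → ok
  c3: data parity 1, sent cp 1 → ok
  c4: data parity 1, sent cp 0 → mismatch
Exactly one row (r0) and one column (c4) fail → the flipped bit is at their intersection.

row 0, column 4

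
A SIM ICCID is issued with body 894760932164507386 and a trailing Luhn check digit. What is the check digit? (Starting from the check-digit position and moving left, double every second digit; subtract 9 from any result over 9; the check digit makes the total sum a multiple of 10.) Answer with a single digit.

6

Partial digits right→left: 6 8 3 7 0 5 4 6 1 2 3 9 0 6 7 4 9 8
Double every second digit counting from the check-digit position (so the 1st, 3rd, 5th, ... of the partial from the right).
  doubled (with −9 where >9): 3 6 0 8 2 6 0 5 9 → sum 39
  kept as-is: 8 7 5 6 2 9 6 4 8 → sum 55
Total = 39 + 55 = 94.
Check digit = (10 − (94 mod 10)) mod 10 = 6.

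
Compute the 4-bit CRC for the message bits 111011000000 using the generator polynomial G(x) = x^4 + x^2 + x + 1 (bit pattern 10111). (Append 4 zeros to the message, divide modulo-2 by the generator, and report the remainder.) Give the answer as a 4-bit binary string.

0111

Append 4 zeros: 1110110000000000. Divide by 10111 (XOR where the leading bit is 1):
  pos 0: 11101 XOR 10111 = 01010
  pos 1: 10101 XOR 10111 = 00010
  pos 4: 10000 XOR 10111 = 00111
  pos 6: 11100 XOR 10111 = 01011
  pos 7: 10110 XOR 10111 = 00001
  pos 11: 10000 XOR 10111 = 00111
Remainder (last 4 bits) = 0111. This is the CRC / FCS.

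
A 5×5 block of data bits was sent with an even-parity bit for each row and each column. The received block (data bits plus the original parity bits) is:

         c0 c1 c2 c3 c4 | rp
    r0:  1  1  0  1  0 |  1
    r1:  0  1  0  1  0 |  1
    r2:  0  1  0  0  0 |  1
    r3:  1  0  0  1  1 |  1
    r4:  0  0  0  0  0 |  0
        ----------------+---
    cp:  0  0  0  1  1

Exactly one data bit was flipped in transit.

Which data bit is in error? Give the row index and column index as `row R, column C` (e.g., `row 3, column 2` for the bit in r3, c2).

row 1, column 1

Recompute each row's even parity and compare to rp:
  r0: data parity 1, sent rp 1 → ok
  r1: data parity 0, sent rp 1 → mismatch
  r2: data parity 1, sent rp 1 → ok
  r3: data parity 1, sent rp 1 → ok
  r4: data parity 0, sent rp 0 → ok
Recompute each column's even parity and compare to cp:
  c0: data parity 0, sent cp 0 → ok
  c1: data parity 1, sent cp 0 → mismatch
  c2: data parity 0, sent cp 0 → ok
  c3: data parity 1, sent cp 1 → ok
  c4: data parity 1, sent cp 1 → ok
Exactly one row (r1) and one column (c1) fail → the flipped bit is at their intersection.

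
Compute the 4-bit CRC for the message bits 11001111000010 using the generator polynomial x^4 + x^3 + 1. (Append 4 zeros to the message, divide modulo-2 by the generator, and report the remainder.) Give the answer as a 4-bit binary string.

Append 4 zeros: 110011110000100000. Divide by 11001 (XOR where the leading bit is 1):
  pos 0: 11001 XOR 11001 = 00000
  pos 5: 11100 XOR 11001 = 00101
  pos 7: 10100 XOR 11001 = 01101
  pos 8: 11011 XOR 11001 = 00010
  pos 11: 10000 XOR 11001 = 01001
  pos 12: 10010 XOR 11001 = 01011
  pos 13: 10110 XOR 11001 = 01111
Remainder (last 4 bits) = 1111. This is the CRC / FCS.

1111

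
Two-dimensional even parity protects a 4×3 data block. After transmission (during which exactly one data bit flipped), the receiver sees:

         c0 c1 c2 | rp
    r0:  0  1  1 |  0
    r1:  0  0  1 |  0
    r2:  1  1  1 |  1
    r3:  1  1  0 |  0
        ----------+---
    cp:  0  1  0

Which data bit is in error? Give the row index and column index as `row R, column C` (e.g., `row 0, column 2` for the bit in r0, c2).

row 1, column 2

Recompute each row's even parity and compare to rp:
  r0: data parity 0, sent rp 0 → ok
  r1: data parity 1, sent rp 0 → mismatch
  r2: data parity 1, sent rp 1 → ok
  r3: data parity 0, sent rp 0 → ok
Recompute each column's even parity and compare to cp:
  c0: data parity 0, sent cp 0 → ok
  c1: data parity 1, sent cp 1 → ok
  c2: data parity 1, sent cp 0 → mismatch
Exactly one row (r1) and one column (c2) fail → the flipped bit is at their intersection.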